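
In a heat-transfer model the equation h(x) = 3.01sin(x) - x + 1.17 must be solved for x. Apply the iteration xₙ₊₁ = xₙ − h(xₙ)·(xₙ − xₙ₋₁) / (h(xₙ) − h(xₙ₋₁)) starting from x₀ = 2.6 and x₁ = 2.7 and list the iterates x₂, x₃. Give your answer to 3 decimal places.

2.633, 2.634

h(2.6) = 0.12166, h(2.7) = -0.24359
x₂ = 2.70000 − (-0.24359)·(2.70000 − 2.60000) / (-0.24359 − 0.12166) = 2.70000 − (-0.02436)/(-0.36525) = 2.63331
h(2.63331) = 0.00159
x₃ = 2.63331 − 0.00159·(2.63331 − 2.70000) / (0.00159 − (-0.24359)) = 2.63331 − (-0.00011)/(0.24518) = 2.63374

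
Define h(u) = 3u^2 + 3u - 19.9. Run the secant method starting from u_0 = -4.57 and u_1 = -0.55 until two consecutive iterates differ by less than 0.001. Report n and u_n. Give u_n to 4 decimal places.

h(-4.57) = 29.044700, h(-0.55) = -20.642500
u_2 = -0.550000 − (-20.642500)·(4.020000)/(-49.687200) = -2.220105;  |Δ| = 1.670105
h(-2.220105) = -11.773715
u_3 = -2.220105 − (-11.773715)·(-1.670105)/(8.868785) = -4.437245;  |Δ| = 2.217140
h(-4.437245) = 25.855706
u_4 = -4.437245 − 25.855706·(-2.217140)/(37.629420) = -2.913817;  |Δ| = 1.523428
h(-2.913817) = -3.170461
u_5 = -2.913817 − (-3.170461)·(1.523428)/(-29.026167) = -3.080218;  |Δ| = 0.166401
h(-3.080218) = -0.677431
u_6 = -3.080218 − (-0.677431)·(-0.166401)/(2.493031) = -3.125434;  |Δ| = 0.045216
h(-3.125434) = 0.028705
u_7 = -3.125434 − 0.028705·(-0.045216)/(0.706136) = -3.123596;  |Δ| = 0.001838
h(-3.123596) = -0.000239
u_8 = -3.123596 − (-0.000239)·(0.001838)/(-0.028945) = -3.123611;  |Δ| = 0.000015
|u_8 − u_7| = 0.000015 < 0.001

n = 8, u_n = -3.1236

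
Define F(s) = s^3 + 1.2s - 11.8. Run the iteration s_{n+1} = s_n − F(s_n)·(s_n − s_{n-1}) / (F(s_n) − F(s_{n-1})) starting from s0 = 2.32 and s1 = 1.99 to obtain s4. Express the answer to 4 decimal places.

F(2.32) = 3.471168, F(1.99) = -1.531401
s2 = 1.990000 − (-1.531401)·(1.990000 − 2.320000) / (-1.531401 − 3.471168) = 1.990000 − (0.505362)/(-5.002569) = 2.091021
F(2.091021) = -0.148066
s3 = 2.091021 − (-0.148066)·(2.091021 − 1.990000) / (-0.148066 − (-1.531401)) = 2.091021 − (-0.014958)/(1.383335) = 2.101833
F(2.101833) = 0.007476
s4 = 2.101833 − 0.007476·(2.101833 − 2.091021) / (0.007476 − (-0.148066)) = 2.101833 − (0.000081)/(0.155543) = 2.101314

2.1013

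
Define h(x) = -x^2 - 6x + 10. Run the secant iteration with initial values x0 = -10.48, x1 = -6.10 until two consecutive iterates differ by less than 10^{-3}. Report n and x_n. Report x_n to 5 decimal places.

h(-10.48) = -36.9504000, h(-6.10) = 9.3900000
x2 = -6.1000000 − 9.3900000·(4.3800000)/(46.3404000) = -6.9875236;  |Δ| = 0.8875236
h(-6.9875236) = 3.0996553
x3 = -6.9875236 − 3.0996553·(-0.8875236)/(-6.2903447) = -7.4248633;  |Δ| = 0.4373397
h(-7.4248633) = -0.5794153
x4 = -7.4248633 − (-0.5794153)·(-0.4373397)/(-3.6790706) = -7.3559869;  |Δ| = 0.0688764
h(-7.3559869) = 0.0253784
x5 = -7.3559869 − 0.0253784·(0.0688764)/(0.6047937) = -7.3588771;  |Δ| = 0.0028902
h(-7.3588771) = 0.0001907
x6 = -7.3588771 − 0.0001907·(-0.0028902)/(-0.0251877) = -7.3588990;  |Δ| = 0.0000219
|x6 − x5| = 0.0000219 < 10^{-3}

n = 6, x_n = -7.35890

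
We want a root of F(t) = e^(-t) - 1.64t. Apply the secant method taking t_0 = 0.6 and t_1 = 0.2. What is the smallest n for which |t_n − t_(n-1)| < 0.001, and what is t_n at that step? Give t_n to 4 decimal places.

n = 4, t_n = 0.4062

F(0.6) = -0.435188, F(0.2) = 0.490731
t_2 = 0.200000 − 0.490731·(-0.400000)/(0.925919) = 0.411997;  |Δ| = 0.211997
F(0.411997) = -0.013349
t_3 = 0.411997 − (-0.013349)·(0.211997)/(-0.504080) = 0.406383;  |Δ| = 0.005614
F(0.406383) = -0.000413
t_4 = 0.406383 − (-0.000413)·(-0.005614)/(0.012936) = 0.406204;  |Δ| = 0.000179
|t_4 − t_3| = 0.000179 < 0.001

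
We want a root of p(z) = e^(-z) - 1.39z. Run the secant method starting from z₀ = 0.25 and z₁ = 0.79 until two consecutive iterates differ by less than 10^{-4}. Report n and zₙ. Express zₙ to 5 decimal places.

n = 5, zₙ = 0.45599

p(0.25) = 0.4313008, p(0.79) = -0.6442552
z₂ = 0.7900000 − (-0.6442552)·(0.5400000)/(-1.0755560) = 0.4665414;  |Δ| = 0.3234586
p(0.4665414) = -0.0213249
z₃ = 0.4665414 − (-0.0213249)·(-0.3234586)/(0.6229303) = 0.4554684;  |Δ| = 0.0110730
p(0.4554684) = 0.0010498
z₄ = 0.4554684 − 0.0010498·(-0.0110730)/(0.0223748) = 0.4559879;  |Δ| = 0.0005196
p(0.4559879) = -0.0000017
z₅ = 0.4559879 − (-0.0000017)·(0.0005196)/(-0.0010516) = 0.4559871;  |Δ| = 0.0000009
|z₅ − z₄| = 0.0000009 < 10^{-4}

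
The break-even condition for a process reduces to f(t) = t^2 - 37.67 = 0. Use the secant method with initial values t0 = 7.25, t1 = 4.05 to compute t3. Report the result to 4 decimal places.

f(7.25) = 14.892500, f(4.05) = -21.267500
t2 = 4.050000 − (-21.267500)·(4.050000 − 7.250000) / (-21.267500 − 14.892500) = 4.050000 − (68.056000)/(-36.160000) = 5.932080
f(5.932080) = -2.480431
t3 = 5.932080 − (-2.480431)·(5.932080 − 4.050000) / (-2.480431 − (-21.267500)) = 5.932080 − (-4.668369)/(18.787069) = 6.180568

6.1806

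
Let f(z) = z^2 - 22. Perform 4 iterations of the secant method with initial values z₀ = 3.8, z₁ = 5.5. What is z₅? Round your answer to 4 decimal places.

4.6904

f(3.8) = -7.560000, f(5.5) = 8.250000
z₂ = 5.500000 − 8.250000·(5.500000 − 3.800000) / (8.250000 − (-7.560000)) = 5.500000 − (14.025000)/(15.810000) = 4.612903
f(4.612903) = -0.721124
z₃ = 4.612903 − (-0.721124)·(4.612903 − 5.500000) / (-0.721124 − 8.250000) = 4.612903 − (0.639707)/(-8.971124) = 4.684211
f(4.684211) = -0.058172
z₄ = 4.684211 − (-0.058172)·(4.684211 − 4.612903) / (-0.058172 − (-0.721124)) = 4.684211 − (-0.004148)/(0.662952) = 4.690467
f(4.690467) = 0.000485
z₅ = 4.690467 − 0.000485·(4.690467 − 4.684211) / (0.000485 − (-0.058172)) = 4.690467 − (0.000003)/(0.058657) = 4.690416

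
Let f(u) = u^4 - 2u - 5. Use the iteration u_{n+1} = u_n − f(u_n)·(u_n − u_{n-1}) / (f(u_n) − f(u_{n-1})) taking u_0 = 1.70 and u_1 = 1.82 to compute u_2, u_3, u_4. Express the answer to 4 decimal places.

1.7024, 1.7027, 1.7027

f(1.70) = -0.047900, f(1.82) = 2.331994
u_2 = 1.820000 − 2.331994·(1.820000 − 1.700000) / (2.331994 − (-0.047900)) = 1.820000 − (0.279839)/(2.379894) = 1.702415
f(1.702415) = -0.005165
u_3 = 1.702415 − (-0.005165)·(1.702415 − 1.820000) / (-0.005165 − 2.331994) = 1.702415 − (0.000607)/(-2.337159) = 1.702675
f(1.702675) = -0.000555
u_4 = 1.702675 − (-0.000555)·(1.702675 − 1.702415) / (-0.000555 − (-0.005165)) = 1.702675 − (0.000000)/(0.004610) = 1.702706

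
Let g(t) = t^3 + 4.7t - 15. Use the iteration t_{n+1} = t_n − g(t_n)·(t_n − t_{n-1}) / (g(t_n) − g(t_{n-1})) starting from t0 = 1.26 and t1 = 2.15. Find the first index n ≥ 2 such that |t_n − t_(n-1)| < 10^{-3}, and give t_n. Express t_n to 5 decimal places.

n = 5, t_n = 1.84822

g(1.26) = -7.0776240, g(2.15) = 5.0433750
t2 = 2.1500000 − 5.0433750·(0.8900000)/(12.1209990) = 1.7796837;  |Δ| = 0.3703163
g(1.7796837) = -0.9987409
t3 = 1.7796837 − (-0.9987409)·(-0.3703163)/(-6.0421159) = 1.8408957;  |Δ| = 0.0612120
g(1.8408957) = -0.1091845
t4 = 1.8408957 − (-0.1091845)·(0.0612120)/(0.8895563) = 1.8484089;  |Δ| = 0.0075132
g(1.8484089) = 0.0028239
t5 = 1.8484089 − 0.0028239·(0.0075132)/(0.1120084) = 1.8482195;  |Δ| = 0.0001894
|t5 − t4| = 0.0001894 < 10^{-3}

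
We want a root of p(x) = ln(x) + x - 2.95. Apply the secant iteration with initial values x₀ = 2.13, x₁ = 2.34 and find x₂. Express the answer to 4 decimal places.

p(2.13) = -0.063878, p(2.34) = 0.240151
x₂ = 2.340000 − 0.240151·(2.340000 − 2.130000) / (0.240151 − (-0.063878)) = 2.340000 − (0.050432)/(0.304029) = 2.174122

2.1741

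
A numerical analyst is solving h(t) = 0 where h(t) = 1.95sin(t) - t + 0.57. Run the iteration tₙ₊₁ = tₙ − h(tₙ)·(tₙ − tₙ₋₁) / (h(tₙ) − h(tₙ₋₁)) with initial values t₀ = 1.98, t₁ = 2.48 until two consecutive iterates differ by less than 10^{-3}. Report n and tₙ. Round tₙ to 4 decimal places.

n = 5, tₙ = 2.1749

h(1.98) = 0.379004, h(2.48) = -0.711970
t₂ = 2.480000 − (-0.711970)·(0.500000)/(-1.090974) = 2.153700;  |Δ| = 0.326300
h(2.153700) = 0.044293
t₃ = 2.153700 − 0.044293·(-0.326300)/(0.756263) = 2.172811;  |Δ| = 0.019111
h(2.172811) = 0.004373
t₄ = 2.172811 − 0.004373·(0.019111)/(-0.039920) = 2.174904;  |Δ| = 0.002093
h(2.174904) = -0.000036
t₅ = 2.174904 − (-0.000036)·(0.002093)/(-0.004409) = 2.174887;  |Δ| = 0.000017
|t₅ − t₄| = 0.000017 < 10^{-3}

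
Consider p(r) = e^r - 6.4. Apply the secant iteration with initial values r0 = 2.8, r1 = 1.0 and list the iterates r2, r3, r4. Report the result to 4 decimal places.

p(2.8) = 10.044647, p(1.0) = -3.681718
r2 = 1.000000 − (-3.681718)·(1.000000 − 2.800000) / (-3.681718 − 10.044647) = 1.000000 − (6.627093)/(-13.726365) = 1.482800
p(1.482800) = -1.994736
r3 = 1.482800 − (-1.994736)·(1.482800 − 1.000000) / (-1.994736 − (-3.681718)) = 1.482800 − (-0.963059)/(1.686983) = 2.053677
p(2.053677) = 1.396516
r4 = 2.053677 − 1.396516·(2.053677 − 1.482800) / (1.396516 − (-1.994736)) = 2.053677 − (0.797238)/(3.391251) = 1.818590

1.4828, 2.0537, 1.8186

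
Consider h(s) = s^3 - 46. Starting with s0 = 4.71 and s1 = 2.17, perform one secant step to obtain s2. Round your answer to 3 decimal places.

h(4.71) = 58.48711, h(2.17) = -35.78169
s2 = 2.17000 − (-35.78169)·(2.17000 − 4.71000) / (-35.78169 − 58.48711) = 2.17000 − (90.88548)/(-94.26880) = 3.13411

3.134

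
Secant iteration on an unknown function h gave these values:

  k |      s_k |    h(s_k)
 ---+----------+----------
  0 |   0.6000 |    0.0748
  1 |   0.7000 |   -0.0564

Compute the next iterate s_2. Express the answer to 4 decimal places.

0.6570

s_2 = 0.7000 − (-0.0564)·(0.7000 − 0.6000) / (-0.0564 − 0.0748)
   = 0.7000 − (-0.005640)/(-0.131200) = 0.657012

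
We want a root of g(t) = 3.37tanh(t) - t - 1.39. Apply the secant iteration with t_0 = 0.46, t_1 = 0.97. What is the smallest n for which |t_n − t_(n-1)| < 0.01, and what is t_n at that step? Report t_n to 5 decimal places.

g(0.46) = -0.4006162, g(0.97) = 0.1631334
t_2 = 0.9700000 − 0.1631334·(0.5100000)/(0.5637497) = 0.8224202;  |Δ| = 0.1475798
g(0.8224202) = 0.0669972
t_3 = 0.8224202 − 0.0669972·(-0.1475798)/(-0.0961362) = 0.7195720;  |Δ| = 0.1028482
g(0.7195720) = -0.0314813
t_4 = 0.7195720 − (-0.0314813)·(-0.1028482)/(-0.0984785) = 0.7524502;  |Δ| = 0.0328782
g(0.7524502) = 0.0029202
t_5 = 0.7524502 − 0.0029202·(0.0328782)/(0.0344015) = 0.7496593;  |Δ| = 0.0027909
|t_5 − t_4| = 0.0027909 < 0.01

n = 5, t_n = 0.74966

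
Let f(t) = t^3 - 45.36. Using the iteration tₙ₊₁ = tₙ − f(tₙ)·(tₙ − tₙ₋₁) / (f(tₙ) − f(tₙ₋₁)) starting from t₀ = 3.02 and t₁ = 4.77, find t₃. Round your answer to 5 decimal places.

3.52127

f(3.02) = -17.8163920, f(4.77) = 63.1713330
t₂ = 4.7700000 − 63.1713330·(4.7700000 − 3.0200000) / (63.1713330 − (-17.8163920)) = 4.7700000 − (110.5498327)/(80.9877250) = 3.4049804
f(3.4049804) = -5.8830269
t₃ = 3.4049804 − (-5.8830269)·(3.4049804 − 4.7700000) / (-5.8830269 − 63.1713330) = 3.4049804 − (8.0304471)/(-69.0543599) = 3.5212721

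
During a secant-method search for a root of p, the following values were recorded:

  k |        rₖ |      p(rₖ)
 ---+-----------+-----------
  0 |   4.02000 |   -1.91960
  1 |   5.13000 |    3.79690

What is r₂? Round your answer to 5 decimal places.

4.39274

r₂ = 5.13000 − 3.79690·(5.13000 − 4.02000) / (3.79690 − (-1.91960))
   = 5.13000 − (4.2145590)/(5.7165000) = 4.3927379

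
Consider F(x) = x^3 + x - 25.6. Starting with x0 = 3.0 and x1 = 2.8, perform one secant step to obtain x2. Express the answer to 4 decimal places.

F(3.0) = 4.400000, F(2.8) = -0.848000
x2 = 2.800000 − (-0.848000)·(2.800000 − 3.000000) / (-0.848000 − 4.400000) = 2.800000 − (0.169600)/(-5.248000) = 2.832317

2.8323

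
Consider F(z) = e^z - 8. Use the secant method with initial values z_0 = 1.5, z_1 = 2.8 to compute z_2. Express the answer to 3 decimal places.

F(1.5) = -3.51831, F(2.8) = 8.44465
z_2 = 2.80000 − 8.44465·(2.80000 − 1.50000) / (8.44465 − (-3.51831)) = 2.80000 − (10.97804)/(11.96296) = 1.88233

1.882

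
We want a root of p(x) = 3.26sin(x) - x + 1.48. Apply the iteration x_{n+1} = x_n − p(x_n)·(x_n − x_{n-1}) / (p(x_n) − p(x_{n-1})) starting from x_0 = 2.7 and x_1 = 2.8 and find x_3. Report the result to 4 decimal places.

2.7436

p(2.7) = 0.173258, p(2.8) = -0.227939
x_2 = 2.800000 − (-0.227939)·(2.800000 − 2.700000) / (-0.227939 − 0.173258) = 2.800000 − (-0.022794)/(-0.401197) = 2.743185
p(2.743185) = 0.001534
x_3 = 2.743185 − 0.001534·(2.743185 − 2.800000) / (0.001534 − (-0.227939)) = 2.743185 − (-0.000087)/(0.229473) = 2.743565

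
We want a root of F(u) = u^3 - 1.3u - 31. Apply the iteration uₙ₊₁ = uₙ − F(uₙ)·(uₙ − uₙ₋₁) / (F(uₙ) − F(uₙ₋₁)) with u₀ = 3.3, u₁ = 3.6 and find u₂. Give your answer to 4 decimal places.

F(3.3) = 0.647000, F(3.6) = 10.976000
u₂ = 3.600000 − 10.976000·(3.600000 − 3.300000) / (10.976000 − 0.647000) = 3.600000 − (3.292800)/(10.329000) = 3.281208

3.2812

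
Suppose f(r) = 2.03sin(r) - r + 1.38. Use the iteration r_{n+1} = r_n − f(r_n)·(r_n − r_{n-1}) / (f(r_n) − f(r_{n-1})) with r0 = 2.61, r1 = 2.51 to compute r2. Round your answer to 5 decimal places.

f(2.61) = -0.2009791, f(2.51) = 0.0685748
r2 = 2.5100000 − 0.0685748·(2.5100000 − 2.6100000) / (0.0685748 − (-0.2009791)) = 2.5100000 − (-0.0068575)/(0.2695539) = 2.5354401

2.53544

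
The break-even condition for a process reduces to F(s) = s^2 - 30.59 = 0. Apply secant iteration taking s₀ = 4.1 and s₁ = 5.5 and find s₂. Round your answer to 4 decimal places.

F(4.1) = -13.780000, F(5.5) = -0.340000
s₂ = 5.500000 − (-0.340000)·(5.500000 − 4.100000) / (-0.340000 − (-13.780000)) = 5.500000 − (-0.476000)/(13.440000) = 5.535417

5.5354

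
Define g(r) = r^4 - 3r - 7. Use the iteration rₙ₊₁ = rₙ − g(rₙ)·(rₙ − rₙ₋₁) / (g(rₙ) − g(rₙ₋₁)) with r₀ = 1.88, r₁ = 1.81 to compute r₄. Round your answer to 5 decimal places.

g(1.88) = -0.1480166, g(1.81) = -1.6971688
r₂ = 1.8100000 − (-1.6971688)·(1.8100000 − 1.8800000) / (-1.6971688 − (-0.1480166)) = 1.8100000 − (0.1188018)/(-1.5491521) = 1.8866883
g(1.8866883) = 0.0106351
r₃ = 1.8866883 − 0.0106351·(1.8866883 − 1.8100000) / (0.0106351 − (-1.6971688)) = 1.8866883 − (0.0008156)/(1.7078039) = 1.8862107
g(1.8862107) = -0.0007563
r₄ = 1.8862107 − (-0.0007563)·(1.8862107 − 1.8866883) / (-0.0007563 − 0.0106351) = 1.8862107 − (0.0000004)/(-0.0113915) = 1.8862424

1.88624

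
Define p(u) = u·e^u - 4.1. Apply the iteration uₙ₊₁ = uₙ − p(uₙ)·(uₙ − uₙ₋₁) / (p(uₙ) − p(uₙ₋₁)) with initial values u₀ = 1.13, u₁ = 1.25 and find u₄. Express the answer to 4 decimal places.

1.2157

p(1.13) = -0.601908, p(1.25) = 0.262929
u₂ = 1.250000 − 0.262929·(1.250000 − 1.130000) / (0.262929 − (-0.601908)) = 1.250000 − (0.031551)/(0.864837) = 1.213517
p(1.213517) = -0.016148
u₃ = 1.213517 − (-0.016148)·(1.213517 − 1.250000) / (-0.016148 − 0.262929) = 1.213517 − (0.000589)/(-0.279077) = 1.215628
p(1.215628) = -0.000399
u₄ = 1.215628 − (-0.000399)·(1.215628 − 1.213517) / (-0.000399 − (-0.016148)) = 1.215628 − (-0.000001)/(0.015749) = 1.215682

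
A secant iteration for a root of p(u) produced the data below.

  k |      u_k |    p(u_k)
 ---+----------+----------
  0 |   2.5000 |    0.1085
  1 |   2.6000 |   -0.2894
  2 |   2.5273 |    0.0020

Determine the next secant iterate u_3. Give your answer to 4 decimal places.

2.5278

u_3 = 2.5273 − 0.0020·(2.5273 − 2.6000) / (0.0020 − (-0.2894))
   = 2.5273 − (-0.000145)/(0.291400) = 2.527799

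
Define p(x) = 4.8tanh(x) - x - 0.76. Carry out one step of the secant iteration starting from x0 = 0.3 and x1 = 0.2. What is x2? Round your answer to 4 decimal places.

p(0.3) = 0.338301, p(0.2) = -0.012598
x2 = 0.200000 − (-0.012598)·(0.200000 − 0.300000) / (-0.012598 − 0.338301) = 0.200000 − (0.001260)/(-0.350899) = 0.203590

0.2036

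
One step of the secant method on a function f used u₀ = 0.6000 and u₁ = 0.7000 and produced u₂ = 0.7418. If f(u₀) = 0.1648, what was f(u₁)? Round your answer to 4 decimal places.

0.0486

The secant line through (0.6000, 0.1648) and (0.7000, f(u₁)) crosses zero at u₂ = 0.7418.
So (0.6000, 0.1648), (0.7000, f(u₁)), (0.7418, 0) are collinear:
f(u₁) = 0.1648 · (0.7000 − 0.7418) / (0.6000 − 0.7418) = 0.1648 · (-0.041800)/(-0.141800) = 0.048580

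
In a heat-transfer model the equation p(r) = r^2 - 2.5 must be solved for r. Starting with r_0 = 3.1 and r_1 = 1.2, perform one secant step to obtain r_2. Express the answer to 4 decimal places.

1.4465

p(3.1) = 7.110000, p(1.2) = -1.060000
r_2 = 1.200000 − (-1.060000)·(1.200000 − 3.100000) / (-1.060000 − 7.110000) = 1.200000 − (2.014000)/(-8.170000) = 1.446512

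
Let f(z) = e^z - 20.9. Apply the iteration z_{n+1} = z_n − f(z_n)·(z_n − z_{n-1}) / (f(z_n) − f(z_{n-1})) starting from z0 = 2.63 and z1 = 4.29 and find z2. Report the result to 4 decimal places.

2.8274

f(2.63) = -7.026230, f(4.29) = 52.066468
z2 = 4.290000 − 52.066468·(4.290000 − 2.630000) / (52.066468 − (-7.026230)) = 4.290000 − (86.430338)/(59.092699) = 2.827377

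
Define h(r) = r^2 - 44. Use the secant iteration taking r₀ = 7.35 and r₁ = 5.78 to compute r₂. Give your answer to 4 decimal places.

h(7.35) = 10.022500, h(5.78) = -10.591600
r₂ = 5.780000 − (-10.591600)·(5.780000 − 7.350000) / (-10.591600 − 10.022500) = 5.780000 − (16.628812)/(-20.614100) = 6.586672

6.5867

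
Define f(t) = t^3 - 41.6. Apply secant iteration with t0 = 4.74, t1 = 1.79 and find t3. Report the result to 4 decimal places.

3.9831

f(4.74) = 64.896424, f(1.79) = -35.864661
t2 = 1.790000 − (-35.864661)·(1.790000 − 4.740000) / (-35.864661 − 64.896424) = 1.790000 − (105.800750)/(-100.761085) = 2.840016
f(2.840016) = -18.693309
t3 = 2.840016 − (-18.693309)·(2.840016 − 1.790000) / (-18.693309 − (-35.864661)) = 2.840016 − (-19.628273)/(17.171352) = 3.983099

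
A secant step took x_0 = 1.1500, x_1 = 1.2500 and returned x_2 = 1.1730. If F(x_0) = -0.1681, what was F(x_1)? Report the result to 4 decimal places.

0.5628

The secant line through (1.1500, -0.1681) and (1.2500, F(x_1)) crosses zero at x_2 = 1.1730.
So (1.1500, -0.1681), (1.2500, F(x_1)), (1.1730, 0) are collinear:
F(x_1) = -0.1681 · (1.2500 − 1.1730) / (1.1500 − 1.1730) = -0.1681 · (0.077000)/(-0.023000) = 0.562770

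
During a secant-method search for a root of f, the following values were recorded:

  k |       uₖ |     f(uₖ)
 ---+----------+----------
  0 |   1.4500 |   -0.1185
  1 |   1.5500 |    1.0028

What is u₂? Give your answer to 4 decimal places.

1.4606

u₂ = 1.5500 − 1.0028·(1.5500 − 1.4500) / (1.0028 − (-0.1185))
   = 1.5500 − (0.100280)/(1.121300) = 1.460568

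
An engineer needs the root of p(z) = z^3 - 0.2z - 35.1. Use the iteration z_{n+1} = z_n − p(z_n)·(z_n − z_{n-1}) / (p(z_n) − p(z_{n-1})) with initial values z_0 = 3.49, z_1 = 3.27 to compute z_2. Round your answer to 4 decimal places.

p(3.49) = 6.710549, p(3.27) = -0.788217
z_2 = 3.270000 − (-0.788217)·(3.270000 − 3.490000) / (-0.788217 − 6.710549) = 3.270000 − (0.173408)/(-7.498766) = 3.293125

3.2931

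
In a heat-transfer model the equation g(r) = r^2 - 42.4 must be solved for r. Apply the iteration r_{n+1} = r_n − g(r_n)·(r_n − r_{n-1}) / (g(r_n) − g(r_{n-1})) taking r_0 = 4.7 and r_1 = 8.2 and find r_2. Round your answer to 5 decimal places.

g(4.7) = -20.3100000, g(8.2) = 24.8400000
r_2 = 8.2000000 − 24.8400000·(8.2000000 − 4.7000000) / (24.8400000 − (-20.3100000)) = 8.2000000 − (86.9400000)/(45.1500000) = 6.2744186

6.27442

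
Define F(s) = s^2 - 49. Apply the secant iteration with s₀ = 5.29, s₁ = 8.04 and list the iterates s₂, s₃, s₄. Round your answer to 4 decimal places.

6.8666, 6.9907, 7.0001

F(5.29) = -21.015900, F(8.04) = 15.641600
s₂ = 8.040000 − 15.641600·(8.040000 − 5.290000) / (15.641600 − (-21.015900)) = 8.040000 − (43.014400)/(36.657500) = 6.866587
F(6.866587) = -1.849988
s₃ = 6.866587 − (-1.849988)·(6.866587 − 8.040000) / (-1.849988 − 15.641600) = 6.866587 − (2.170800)/(-17.491588) = 6.990692
F(6.990692) = -0.130225
s₄ = 6.990692 − (-0.130225)·(6.990692 − 6.866587) / (-0.130225 − (-1.849988)) = 6.990692 − (-0.016162)/(1.719763) = 7.000090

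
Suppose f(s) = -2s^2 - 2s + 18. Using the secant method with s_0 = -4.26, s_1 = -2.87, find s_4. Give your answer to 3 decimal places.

f(-4.26) = -9.77520, f(-2.87) = 7.26620
s_2 = -2.87000 − 7.26620·(-2.87000 − (-4.26000)) / (7.26620 − (-9.77520)) = -2.87000 − (10.10002)/(17.04140) = -3.46268
f(-3.46268) = 0.94511
s_3 = -3.46268 − 0.94511·(-3.46268 − (-2.87000)) / (0.94511 − 7.26620) = -3.46268 − (-0.56014)/(-6.32109) = -3.55129
f(-3.55129) = -0.12074
s_4 = -3.55129 − (-0.12074)·(-3.55129 − (-3.46268)) / (-0.12074 − 0.94511) = -3.55129 − (0.01070)/(-1.06585) = -3.54125

-3.541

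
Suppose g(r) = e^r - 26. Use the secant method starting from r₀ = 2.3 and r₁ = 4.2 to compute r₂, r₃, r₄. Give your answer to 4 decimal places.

g(2.3) = -16.025818, g(4.2) = 40.686331
r₂ = 4.200000 − 40.686331·(4.200000 − 2.300000) / (40.686331 − (-16.025818)) = 4.200000 − (77.304029)/(56.712149) = 2.836905
g(2.836905) = -8.937121
r₃ = 2.836905 − (-8.937121)·(2.836905 − 4.200000) / (-8.937121 − 40.686331) = 2.836905 − (12.182142)/(-49.623452) = 3.082397
g(3.082397) = -4.189382
r₄ = 3.082397 − (-4.189382)·(3.082397 − 2.836905) / (-4.189382 − (-8.937121)) = 3.082397 − (-1.028458)/(4.747739) = 3.299018

2.8369, 3.0824, 3.2990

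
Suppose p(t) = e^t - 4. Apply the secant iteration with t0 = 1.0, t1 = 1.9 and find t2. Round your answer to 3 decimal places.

1.291

p(1.0) = -1.28172, p(1.9) = 2.68589
t2 = 1.90000 − 2.68589·(1.90000 − 1.00000) / (2.68589 − (-1.28172)) = 1.90000 − (2.41730)/(3.96761) = 1.29074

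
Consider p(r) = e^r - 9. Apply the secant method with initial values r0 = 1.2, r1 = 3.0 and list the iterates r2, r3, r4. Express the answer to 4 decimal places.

p(1.2) = -5.679883, p(3.0) = 11.085537
r2 = 3.000000 − 11.085537·(3.000000 − 1.200000) / (11.085537 − (-5.679883)) = 3.000000 − (19.953966)/(16.765420) = 1.809814
p(1.809814) = -2.890688
r3 = 1.809814 − (-2.890688)·(1.809814 − 3.000000) / (-2.890688 − 11.085537) = 1.809814 − (3.440457)/(-13.976225) = 2.055979
p(2.055979) = -1.185515
r4 = 2.055979 − (-1.185515)·(2.055979 − 1.809814) / (-1.185515 − (-2.890688)) = 2.055979 − (-0.291832)/(1.705173) = 2.227124

1.8098, 2.0560, 2.2271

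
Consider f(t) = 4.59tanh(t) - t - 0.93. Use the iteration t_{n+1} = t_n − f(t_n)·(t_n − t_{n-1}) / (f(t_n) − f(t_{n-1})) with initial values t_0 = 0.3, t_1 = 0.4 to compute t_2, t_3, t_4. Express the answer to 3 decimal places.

f(0.3) = 0.10712, f(0.4) = 0.41397
t_2 = 0.40000 − 0.41397·(0.40000 − 0.30000) / (0.41397 − 0.10712) = 0.40000 − (0.04140)/(0.30684) = 0.26509
f(0.26509) = -0.00606
t_3 = 0.26509 − (-0.00606)·(0.26509 − 0.40000) / (-0.00606 − 0.41397) = 0.26509 − (0.00082)/(-0.42002) = 0.26703
f(0.26703) = 0.00032
t_4 = 0.26703 − 0.00032·(0.26703 − 0.26509) / (0.00032 − (-0.00606)) = 0.26703 − (0.00000)/(0.00638) = 0.26693

0.265, 0.267, 0.267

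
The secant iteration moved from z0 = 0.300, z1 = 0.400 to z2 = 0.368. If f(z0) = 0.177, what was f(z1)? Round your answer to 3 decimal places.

-0.083

The secant line through (0.300, 0.177) and (0.400, f(z1)) crosses zero at z2 = 0.368.
So (0.300, 0.177), (0.400, f(z1)), (0.368, 0) are collinear:
f(z1) = 0.177 · (0.400 − 0.368) / (0.300 − 0.368) = 0.177 · (0.03200)/(-0.06800) = -0.08329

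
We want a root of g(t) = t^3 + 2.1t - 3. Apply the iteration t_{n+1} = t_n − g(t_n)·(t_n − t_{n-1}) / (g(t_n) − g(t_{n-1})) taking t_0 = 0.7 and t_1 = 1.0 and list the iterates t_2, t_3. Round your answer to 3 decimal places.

g(0.7) = -1.18700, g(1.0) = 0.10000
t_2 = 1.00000 − 0.10000·(1.00000 − 0.70000) / (0.10000 − (-1.18700)) = 1.00000 − (0.03000)/(1.28700) = 0.97669
g(0.97669) = -0.01726
t_3 = 0.97669 − (-0.01726)·(0.97669 − 1.00000) / (-0.01726 − 0.10000) = 0.97669 − (0.00040)/(-0.11726) = 0.98012

0.977, 0.980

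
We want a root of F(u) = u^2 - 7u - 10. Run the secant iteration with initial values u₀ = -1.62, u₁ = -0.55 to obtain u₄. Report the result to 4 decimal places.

-1.2170

F(-1.62) = 3.964400, F(-0.55) = -5.847500
u₂ = -0.550000 − (-5.847500)·(-0.550000 − (-1.620000)) / (-5.847500 − 3.964400) = -0.550000 − (-6.256825)/(-9.811900) = -1.187677
F(-1.187677) = -0.275682
u₃ = -1.187677 − (-0.275682)·(-1.187677 − (-0.550000)) / (-0.275682 − (-5.847500)) = -1.187677 − (0.175796)/(5.571818) = -1.219228
F(-1.219228) = 0.021115
u₄ = -1.219228 − 0.021115·(-1.219228 − (-1.187677)) / (0.021115 − (-0.275682)) = -1.219228 − (-0.000666)/(0.296797) = -1.216984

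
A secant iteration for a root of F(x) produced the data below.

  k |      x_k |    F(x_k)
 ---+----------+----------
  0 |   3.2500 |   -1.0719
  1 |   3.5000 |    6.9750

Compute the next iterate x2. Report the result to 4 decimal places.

x2 = 3.5000 − 6.9750·(3.5000 − 3.2500) / (6.9750 − (-1.0719))
   = 3.5000 − (1.743750)/(8.046900) = 3.283302

3.2833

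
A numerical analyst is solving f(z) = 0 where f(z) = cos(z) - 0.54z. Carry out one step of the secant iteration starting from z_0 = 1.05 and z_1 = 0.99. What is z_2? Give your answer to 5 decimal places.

f(1.05) = -0.0694290, f(0.99) = 0.0140899
z_2 = 0.9900000 − 0.0140899·(0.9900000 − 1.0500000) / (0.0140899 − (-0.0694290)) = 0.9900000 − (-0.0008454)/(0.0835188) = 1.0001222

1.00012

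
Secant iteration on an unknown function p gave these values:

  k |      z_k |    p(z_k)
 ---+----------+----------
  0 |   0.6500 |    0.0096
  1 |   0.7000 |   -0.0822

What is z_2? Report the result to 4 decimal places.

0.6552

z_2 = 0.7000 − (-0.0822)·(0.7000 − 0.6500) / (-0.0822 − 0.0096)
   = 0.7000 − (-0.004110)/(-0.091800) = 0.655229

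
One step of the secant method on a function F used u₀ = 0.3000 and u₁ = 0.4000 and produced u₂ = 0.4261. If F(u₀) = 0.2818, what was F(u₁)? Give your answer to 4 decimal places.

0.0583

The secant line through (0.3000, 0.2818) and (0.4000, F(u₁)) crosses zero at u₂ = 0.4261.
So (0.3000, 0.2818), (0.4000, F(u₁)), (0.4261, 0) are collinear:
F(u₁) = 0.2818 · (0.4000 − 0.4261) / (0.3000 − 0.4261) = 0.2818 · (-0.026100)/(-0.126100) = 0.058327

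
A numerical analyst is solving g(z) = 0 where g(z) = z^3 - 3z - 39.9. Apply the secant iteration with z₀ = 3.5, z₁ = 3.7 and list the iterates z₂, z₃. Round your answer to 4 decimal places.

3.7097, 3.7091

g(3.5) = -7.525000, g(3.7) = -0.347000
z₂ = 3.700000 − (-0.347000)·(3.700000 − 3.500000) / (-0.347000 − (-7.525000)) = 3.700000 − (-0.069400)/(7.178000) = 3.709668
g(3.709668) = 0.022116
z₃ = 3.709668 − 0.022116·(3.709668 − 3.700000) / (0.022116 − (-0.347000)) = 3.709668 − (0.000214)/(0.369116) = 3.709089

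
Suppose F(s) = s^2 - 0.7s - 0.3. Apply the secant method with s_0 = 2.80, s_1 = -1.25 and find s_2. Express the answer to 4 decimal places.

F(2.80) = 5.580000, F(-1.25) = 2.137500
s_2 = -1.250000 − 2.137500·(-1.250000 − 2.800000) / (2.137500 − 5.580000) = -1.250000 − (-8.656875)/(-3.442500) = -3.764706

-3.7647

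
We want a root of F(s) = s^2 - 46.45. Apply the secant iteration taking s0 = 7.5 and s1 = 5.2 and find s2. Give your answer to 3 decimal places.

6.728

F(7.5) = 9.80000, F(5.2) = -19.41000
s2 = 5.20000 − (-19.41000)·(5.20000 − 7.50000) / (-19.41000 − 9.80000) = 5.20000 − (44.64300)/(-29.21000) = 6.72835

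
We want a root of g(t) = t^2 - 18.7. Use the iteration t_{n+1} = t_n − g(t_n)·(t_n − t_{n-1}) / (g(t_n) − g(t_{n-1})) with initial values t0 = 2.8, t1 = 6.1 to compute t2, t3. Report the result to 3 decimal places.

g(2.8) = -10.86000, g(6.1) = 18.51000
t2 = 6.10000 − 18.51000·(6.10000 − 2.80000) / (18.51000 − (-10.86000)) = 6.10000 − (61.08300)/(29.37000) = 4.02022
g(4.02022) = -2.53779
t3 = 4.02022 − (-2.53779)·(4.02022 − 6.10000) / (-2.53779 − 18.51000) = 4.02022 − (5.27804)/(-21.04779) = 4.27099

4.020, 4.271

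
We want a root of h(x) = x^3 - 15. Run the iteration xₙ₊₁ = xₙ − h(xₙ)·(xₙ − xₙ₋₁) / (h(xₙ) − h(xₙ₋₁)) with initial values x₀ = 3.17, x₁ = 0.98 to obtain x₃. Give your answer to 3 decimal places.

h(3.17) = 16.85501, h(0.98) = -14.05881
x₂ = 0.98000 − (-14.05881)·(0.98000 − 3.17000) / (-14.05881 − 16.85501) = 0.98000 − (30.78879)/(-30.91382) = 1.97596
h(1.97596) = -7.28508
x₃ = 1.97596 − (-7.28508)·(1.97596 − 0.98000) / (-7.28508 − (-14.05881)) = 1.97596 − (-7.25561)/(6.77373) = 3.04710

3.047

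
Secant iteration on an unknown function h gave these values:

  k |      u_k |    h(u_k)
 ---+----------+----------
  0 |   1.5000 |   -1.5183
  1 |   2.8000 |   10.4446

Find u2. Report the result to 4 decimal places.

u2 = 2.8000 − 10.4446·(2.8000 − 1.5000) / (10.4446 − (-1.5183))
   = 2.8000 − (13.577980)/(11.962900) = 1.664993

1.6650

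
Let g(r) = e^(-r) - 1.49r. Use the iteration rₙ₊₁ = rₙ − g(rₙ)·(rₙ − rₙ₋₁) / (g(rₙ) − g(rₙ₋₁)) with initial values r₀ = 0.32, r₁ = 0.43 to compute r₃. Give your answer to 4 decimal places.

g(0.32) = 0.249349, g(0.43) = 0.009809
r₂ = 0.430000 − 0.009809·(0.430000 − 0.320000) / (0.009809 − 0.249349) = 0.430000 − (0.001079)/(-0.239540) = 0.434504
g(0.434504) = 0.000174
r₃ = 0.434504 − 0.000174·(0.434504 − 0.430000) / (0.000174 − 0.009809) = 0.434504 − (0.000001)/(-0.009635) = 0.434586

0.4346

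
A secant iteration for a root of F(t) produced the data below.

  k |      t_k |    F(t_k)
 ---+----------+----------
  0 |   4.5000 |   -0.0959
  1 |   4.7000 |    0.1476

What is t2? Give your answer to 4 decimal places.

4.5788

t2 = 4.7000 − 0.1476·(4.7000 − 4.5000) / (0.1476 − (-0.0959))
   = 4.7000 − (0.029520)/(0.243500) = 4.578768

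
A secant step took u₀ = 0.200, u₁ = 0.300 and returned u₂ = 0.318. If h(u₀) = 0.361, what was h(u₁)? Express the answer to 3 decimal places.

0.055

The secant line through (0.200, 0.361) and (0.300, h(u₁)) crosses zero at u₂ = 0.318.
So (0.200, 0.361), (0.300, h(u₁)), (0.318, 0) are collinear:
h(u₁) = 0.361 · (0.300 − 0.318) / (0.200 − 0.318) = 0.361 · (-0.01800)/(-0.11800) = 0.05507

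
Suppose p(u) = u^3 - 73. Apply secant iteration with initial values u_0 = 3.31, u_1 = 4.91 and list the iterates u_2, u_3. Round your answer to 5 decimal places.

p(3.31) = -36.7353090, p(4.91) = 45.3707710
u_2 = 4.9100000 − 45.3707710·(4.9100000 − 3.3100000) / (45.3707710 − (-36.7353090)) = 4.9100000 − (72.5932336)/(82.1060800) = 4.0258604
p(4.0258604) = -7.7506565
u_3 = 4.0258604 − (-7.7506565)·(4.0258604 − 4.9100000) / (-7.7506565 − 45.3707710) = 4.0258604 − (6.8526621)/(-53.1214275) = 4.1548604

4.02586, 4.15486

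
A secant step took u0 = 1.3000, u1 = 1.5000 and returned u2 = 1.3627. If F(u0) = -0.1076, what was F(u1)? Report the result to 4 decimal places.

0.2356

The secant line through (1.3000, -0.1076) and (1.5000, F(u1)) crosses zero at u2 = 1.3627.
So (1.3000, -0.1076), (1.5000, F(u1)), (1.3627, 0) are collinear:
F(u1) = -0.1076 · (1.5000 − 1.3627) / (1.3000 − 1.3627) = -0.1076 · (0.137300)/(-0.062700) = 0.235622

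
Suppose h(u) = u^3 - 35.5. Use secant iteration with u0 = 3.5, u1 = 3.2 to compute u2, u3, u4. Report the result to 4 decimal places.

h(3.5) = 7.375000, h(3.2) = -2.732000
u2 = 3.200000 − (-2.732000)·(3.200000 − 3.500000) / (-2.732000 − 7.375000) = 3.200000 − (0.819600)/(-10.107000) = 3.281092
h(3.281092) = -0.177182
u3 = 3.281092 − (-0.177182)·(3.281092 − 3.200000) / (-0.177182 − (-2.732000)) = 3.281092 − (-0.014368)/(2.554818) = 3.286716
h(3.286716) = 0.004764
u4 = 3.286716 − 0.004764·(3.286716 − 3.281092) / (0.004764 − (-0.177182)) = 3.286716 − (0.000027)/(0.181945) = 3.286569

3.2811, 3.2867, 3.2866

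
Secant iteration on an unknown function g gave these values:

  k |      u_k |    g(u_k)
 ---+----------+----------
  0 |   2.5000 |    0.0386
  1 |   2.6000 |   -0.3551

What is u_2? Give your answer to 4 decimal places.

u_2 = 2.6000 − (-0.3551)·(2.6000 − 2.5000) / (-0.3551 − 0.0386)
   = 2.6000 − (-0.035510)/(-0.393700) = 2.509804

2.5098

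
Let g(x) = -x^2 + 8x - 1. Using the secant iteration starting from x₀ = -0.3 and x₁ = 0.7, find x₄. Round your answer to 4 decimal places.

g(-0.3) = -3.490000, g(0.7) = 4.110000
x₂ = 0.700000 − 4.110000·(0.700000 − (-0.300000)) / (4.110000 − (-3.490000)) = 0.700000 − (4.110000)/(7.600000) = 0.159211
g(0.159211) = 0.248336
x₃ = 0.159211 − 0.248336·(0.159211 − 0.700000) / (0.248336 − 4.110000) = 0.159211 − (-0.134298)/(-3.861664) = 0.124433
g(0.124433) = -0.020017
x₄ = 0.124433 − (-0.020017)·(0.124433 − 0.159211) / (-0.020017 − 0.248336) = 0.124433 − (0.000696)/(-0.268353) = 0.127027

0.1270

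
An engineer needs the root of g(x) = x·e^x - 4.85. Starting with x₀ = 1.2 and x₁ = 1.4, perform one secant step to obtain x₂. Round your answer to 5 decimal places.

g(1.2) = -0.8658597, g(1.4) = 0.8272800
x₂ = 1.4000000 − 0.8272800·(1.4000000 − 1.2000000) / (0.8272800 − (-0.8658597)) = 1.4000000 − (0.1654560)/(1.6931396) = 1.3022786

1.30228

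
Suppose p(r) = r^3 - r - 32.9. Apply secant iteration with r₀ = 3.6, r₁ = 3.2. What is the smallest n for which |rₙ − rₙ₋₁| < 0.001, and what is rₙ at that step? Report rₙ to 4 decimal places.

n = 4, rₙ = 3.3083

p(3.6) = 10.156000, p(3.2) = -3.332000
r₂ = 3.200000 − (-3.332000)·(-0.400000)/(-13.488000) = 3.298814;  |Δ| = 0.098814
p(3.298814) = -0.300554
r₃ = 3.298814 − (-0.300554)·(0.098814)/(3.031446) = 3.308611;  |Δ| = 0.009797
p(3.308611) = 0.010436
r₄ = 3.308611 − 0.010436·(0.009797)/(0.310990) = 3.308282;  |Δ| = 0.000329
|r₄ − r₃| = 0.000329 < 0.001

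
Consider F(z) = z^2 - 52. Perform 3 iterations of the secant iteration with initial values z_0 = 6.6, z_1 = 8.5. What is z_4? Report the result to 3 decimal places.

F(6.6) = -8.44000, F(8.5) = 20.25000
z_2 = 8.50000 − 20.25000·(8.50000 − 6.60000) / (20.25000 − (-8.44000)) = 8.50000 − (38.47500)/(28.69000) = 7.15894
F(7.15894) = -0.74957
z_3 = 7.15894 − (-0.74957)·(7.15894 − 8.50000) / (-0.74957 − 20.25000) = 7.15894 − (1.00522)/(-20.99957) = 7.20681
F(7.20681) = -0.06190
z_4 = 7.20681 − (-0.06190)·(7.20681 − 7.15894) / (-0.06190 − (-0.74957)) = 7.20681 − (-0.00296)/(0.68767) = 7.21112

7.211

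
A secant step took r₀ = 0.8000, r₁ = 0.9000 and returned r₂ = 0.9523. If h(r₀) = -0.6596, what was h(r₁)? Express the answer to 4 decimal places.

The secant line through (0.8000, -0.6596) and (0.9000, h(r₁)) crosses zero at r₂ = 0.9523.
So (0.8000, -0.6596), (0.9000, h(r₁)), (0.9523, 0) are collinear:
h(r₁) = -0.6596 · (0.9000 − 0.9523) / (0.8000 − 0.9523) = -0.6596 · (-0.052300)/(-0.152300) = -0.226507

-0.2265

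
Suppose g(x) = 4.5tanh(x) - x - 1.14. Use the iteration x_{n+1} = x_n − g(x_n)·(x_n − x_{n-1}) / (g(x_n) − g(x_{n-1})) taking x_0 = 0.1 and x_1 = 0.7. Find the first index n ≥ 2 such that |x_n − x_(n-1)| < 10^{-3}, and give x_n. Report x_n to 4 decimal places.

n = 5, x_n = 0.3421

g(0.1) = -0.791494, g(0.7) = 0.879655
x_2 = 0.700000 − 0.879655·(0.600000)/(1.671149) = 0.384174;  |Δ| = 0.315826
g(0.384174) = 0.124296
x_3 = 0.384174 − 0.124296·(-0.315826)/(-0.755359) = 0.332204;  |Δ| = 0.051970
g(0.332204) = -0.029956
x_4 = 0.332204 − (-0.029956)·(-0.051970)/(-0.154251) = 0.342296;  |Δ| = 0.010093
g(0.342296) = 0.000570
x_5 = 0.342296 − 0.000570·(0.010093)/(0.030526) = 0.342108;  |Δ| = 0.000189
|x_5 − x_4| = 0.000189 < 10^{-3}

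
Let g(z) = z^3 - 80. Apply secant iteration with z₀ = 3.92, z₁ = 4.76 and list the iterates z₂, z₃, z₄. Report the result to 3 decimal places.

4.269, 4.305, 4.309

g(3.92) = -19.76371, g(4.76) = 27.85018
z₂ = 4.76000 − 27.85018·(4.76000 − 3.92000) / (27.85018 − (-19.76371)) = 4.76000 − (23.39415)/(47.61389) = 4.26867
g(4.26867) = -2.21826
z₃ = 4.26867 − (-2.21826)·(4.26867 − 4.76000) / (-2.21826 − 27.85018) = 4.26867 − (1.08990)/(-30.06844) = 4.30492
g(4.30492) = -0.21994
z₄ = 4.30492 − (-0.21994)·(4.30492 − 4.26867) / (-0.21994 − (-2.21826)) = 4.30492 − (-0.00797)/(1.99832) = 4.30891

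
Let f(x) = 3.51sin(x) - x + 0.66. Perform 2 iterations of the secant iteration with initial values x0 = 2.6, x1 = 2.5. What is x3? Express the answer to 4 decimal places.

2.5672

f(2.6) = -0.130590, f(2.5) = 0.260637
x2 = 2.500000 − 0.260637·(2.500000 − 2.600000) / (0.260637 − (-0.130590)) = 2.500000 − (-0.026064)/(0.391227) = 2.566620
f(2.566620) = 0.002158
x3 = 2.566620 − 0.002158·(2.566620 − 2.500000) / (0.002158 − 0.260637) = 2.566620 − (0.000144)/(-0.258479) = 2.567177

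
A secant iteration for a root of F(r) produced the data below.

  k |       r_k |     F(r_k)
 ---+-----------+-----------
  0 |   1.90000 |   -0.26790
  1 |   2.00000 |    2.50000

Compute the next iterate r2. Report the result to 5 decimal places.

1.90968

r2 = 2.00000 − 2.50000·(2.00000 − 1.90000) / (2.50000 − (-0.26790))
   = 2.00000 − (0.2500000)/(2.7679000) = 1.9096788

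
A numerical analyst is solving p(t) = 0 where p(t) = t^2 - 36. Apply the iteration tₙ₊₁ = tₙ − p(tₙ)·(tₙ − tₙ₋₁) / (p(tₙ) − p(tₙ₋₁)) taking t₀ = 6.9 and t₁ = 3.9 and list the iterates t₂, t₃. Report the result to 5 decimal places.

p(6.9) = 11.6100000, p(3.9) = -20.7900000
t₂ = 3.9000000 − (-20.7900000)·(3.9000000 − 6.9000000) / (-20.7900000 − 11.6100000) = 3.9000000 − (62.3700000)/(-32.4000000) = 5.8250000
p(5.8250000) = -2.0693750
t₃ = 5.8250000 − (-2.0693750)·(5.8250000 − 3.9000000) / (-2.0693750 − (-20.7900000)) = 5.8250000 − (-3.9835469)/(18.7206250) = 6.0377892

5.82500, 6.03779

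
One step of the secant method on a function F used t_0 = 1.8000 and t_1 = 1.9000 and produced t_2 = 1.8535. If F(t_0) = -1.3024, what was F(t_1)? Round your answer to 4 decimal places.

The secant line through (1.8000, -1.3024) and (1.9000, F(t_1)) crosses zero at t_2 = 1.8535.
So (1.8000, -1.3024), (1.9000, F(t_1)), (1.8535, 0) are collinear:
F(t_1) = -1.3024 · (1.9000 − 1.8535) / (1.8000 − 1.8535) = -1.3024 · (0.046500)/(-0.053500) = 1.131993

1.1320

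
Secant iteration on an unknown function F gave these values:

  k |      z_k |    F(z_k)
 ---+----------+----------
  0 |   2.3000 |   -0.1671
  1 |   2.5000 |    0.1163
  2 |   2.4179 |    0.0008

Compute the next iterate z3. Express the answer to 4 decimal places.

2.4173

z3 = 2.4179 − 0.0008·(2.4179 − 2.5000) / (0.0008 − 0.1163)
   = 2.4179 − (-0.000066)/(-0.115500) = 2.417331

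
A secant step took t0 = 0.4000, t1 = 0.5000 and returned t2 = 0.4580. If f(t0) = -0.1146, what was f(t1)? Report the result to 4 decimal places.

The secant line through (0.4000, -0.1146) and (0.5000, f(t1)) crosses zero at t2 = 0.4580.
So (0.4000, -0.1146), (0.5000, f(t1)), (0.4580, 0) are collinear:
f(t1) = -0.1146 · (0.5000 − 0.4580) / (0.4000 − 0.4580) = -0.1146 · (0.042000)/(-0.058000) = 0.082986

0.0830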